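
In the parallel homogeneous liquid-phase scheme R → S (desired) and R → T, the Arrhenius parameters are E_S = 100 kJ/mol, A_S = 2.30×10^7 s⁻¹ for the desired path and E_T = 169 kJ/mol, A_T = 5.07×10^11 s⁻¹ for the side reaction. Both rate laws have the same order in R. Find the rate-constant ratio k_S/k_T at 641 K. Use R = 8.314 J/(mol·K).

k_S/k_T = (A_S/A_T)·exp[−(E_S−E_T)/(RT)] = (A_S/A_T)·exp[(E_T−E_S)/(RT)].
(E_T−E_S)/(RT) = (169−100)×10³/(8.314×641) = 69000/5329 = 12.95.
k_S/k_T = (2.30×10^7/5.07×10^11)·exp(12.95) = 4.536×10^-5 × 4.197×10^5 = 19.0.

19.0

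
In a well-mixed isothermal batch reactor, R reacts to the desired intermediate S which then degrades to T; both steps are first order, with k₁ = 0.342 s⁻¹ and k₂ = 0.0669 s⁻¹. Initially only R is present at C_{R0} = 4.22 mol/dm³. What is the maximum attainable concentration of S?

2.84 mol/dm³

At the optimum, C_{S,max}/C_{R0} = (k₁/k₂)^[k₂/(k₂−k₁)].
= (0.342/0.0669)^(0.0669/(0.0669−0.342)) = (5.112)^(-0.2432) = 0.6725.
C_{S,max} = 0.6725×4.22 = 2.84 mol/dm³.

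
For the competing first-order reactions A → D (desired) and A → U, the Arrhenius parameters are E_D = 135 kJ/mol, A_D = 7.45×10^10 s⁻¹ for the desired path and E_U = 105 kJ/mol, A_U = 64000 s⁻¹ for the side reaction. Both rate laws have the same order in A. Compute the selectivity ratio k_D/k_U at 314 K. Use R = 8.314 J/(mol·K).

11.9

k_D/k_U = (A_D/A_U)·exp[−(E_D−E_U)/(RT)] = (A_D/A_U)·exp[(E_U−E_D)/(RT)].
(E_U−E_D)/(RT) = (105−135)×10³/(8.314×314) = -30000/2611 = -11.49.
k_D/k_U = (7.45×10^10/64000)·exp(-11.49) = 1.164×10^6 × 1.022×10^-5 = 11.9.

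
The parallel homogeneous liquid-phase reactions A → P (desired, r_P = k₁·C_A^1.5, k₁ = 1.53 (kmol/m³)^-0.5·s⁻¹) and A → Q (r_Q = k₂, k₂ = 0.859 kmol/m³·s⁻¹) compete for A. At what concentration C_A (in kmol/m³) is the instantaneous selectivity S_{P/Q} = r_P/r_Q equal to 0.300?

S_{P/Q} = (k₁/k₂)·C_A^1.5 ⇒ C_A = (S·k₂/k₁)^(1/1.5).
= (0.300×0.859/1.53)^(0.6667) = (0.1684)^(0.6667) = 0.305 kmol/m³.

0.305 kmol/m³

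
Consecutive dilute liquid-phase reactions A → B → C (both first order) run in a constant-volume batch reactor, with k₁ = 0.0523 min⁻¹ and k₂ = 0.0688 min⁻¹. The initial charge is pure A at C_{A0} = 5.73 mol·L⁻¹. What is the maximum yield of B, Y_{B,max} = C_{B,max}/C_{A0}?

0.319

At the optimum, C_{B,max}/C_{A0} = (k₁/k₂)^[k₂/(k₂−k₁)].
= (0.0523/0.0688)^(0.0688/(0.0688−0.0523)) = (0.7602)^(4.170) = 0.3187.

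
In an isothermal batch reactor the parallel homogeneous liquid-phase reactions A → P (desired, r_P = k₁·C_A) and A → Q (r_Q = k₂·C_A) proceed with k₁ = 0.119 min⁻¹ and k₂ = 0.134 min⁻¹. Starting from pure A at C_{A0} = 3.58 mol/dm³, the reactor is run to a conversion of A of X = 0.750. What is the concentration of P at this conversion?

C_A = C_{A0}(1−X) = 0.8950 mol/dm³.
Both paths are first order in A, so the instantaneous fraction to P is constant: dC_P/d(−C_A) = k₁/(k₁+k₂) = 0.4704.
C_P = 0.4704·(C_{A0}−C_A) = 0.4704×2.685 = 1.26 mol/dm³.

1.26 mol/dm³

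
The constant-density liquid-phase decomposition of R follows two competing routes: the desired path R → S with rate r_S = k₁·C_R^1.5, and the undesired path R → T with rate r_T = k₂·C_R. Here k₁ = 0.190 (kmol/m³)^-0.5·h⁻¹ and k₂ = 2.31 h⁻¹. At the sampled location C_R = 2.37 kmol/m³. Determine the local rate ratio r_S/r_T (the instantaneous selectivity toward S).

S_{S/T} = r_S/r_T = (k₁·C_R^1.5)/(k₂·C_R) = (k₁/k₂)·C_R^0.5.
= (0.190×2.370^1.5) / (2.31×2.370) = 0.6932/5.475 = 0.127.
Since the desired path is higher order in R, keeping C_R high (PFR or concentrated feed) favours S.

0.127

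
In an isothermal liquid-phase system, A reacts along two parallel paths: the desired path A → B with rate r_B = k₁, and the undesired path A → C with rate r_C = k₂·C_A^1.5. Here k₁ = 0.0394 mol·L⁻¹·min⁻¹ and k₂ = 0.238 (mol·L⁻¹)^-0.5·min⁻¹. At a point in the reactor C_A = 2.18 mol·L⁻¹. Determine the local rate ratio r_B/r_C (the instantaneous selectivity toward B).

S_{B/C} = r_B/r_C = (k₁)/(k₂·C_A^1.5) = (k₁/k₂)·C_A^-1.5.
= (0.0394) / (0.238×2.180^1.5) = 0.03940/0.7661 = 0.0514.
The undesired path is higher order in A, so low C_A (CSTR or dilute feed) favours B.

0.0514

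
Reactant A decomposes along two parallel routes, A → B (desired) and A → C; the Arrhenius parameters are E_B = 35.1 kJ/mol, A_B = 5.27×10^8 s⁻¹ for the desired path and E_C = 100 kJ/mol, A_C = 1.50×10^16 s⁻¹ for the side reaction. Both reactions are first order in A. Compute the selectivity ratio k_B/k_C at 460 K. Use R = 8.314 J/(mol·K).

With equal orders, S_{B/C} = k_B/k_C = (A_B/A_C)·exp[(E_C−E_B)/(RT)].
(E_C−E_B)/(RT) = (100−35.1)×10³/(8.314×460) = 64900/3824 = 16.97.
k_B/k_C = (5.27×10^8/1.50×10^16)·exp(16.97) = 3.513×10^-8 × 2.344×10^7 = 0.823.

0.823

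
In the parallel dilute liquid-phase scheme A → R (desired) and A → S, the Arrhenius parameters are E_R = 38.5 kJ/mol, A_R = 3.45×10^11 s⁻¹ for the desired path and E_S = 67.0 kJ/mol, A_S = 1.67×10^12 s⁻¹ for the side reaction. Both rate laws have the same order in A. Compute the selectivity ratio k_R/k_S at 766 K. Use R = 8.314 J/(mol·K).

18.1

With equal orders, S_{R/S} = k_R/k_S = (A_R/A_S)·exp[(E_S−E_R)/(RT)].
(E_S−E_R)/(RT) = (67.0−38.5)×10³/(8.314×766) = 28500/6369 = 4.475.
k_R/k_S = (3.45×10^11/1.67×10^12)·exp(4.475) = 0.2066 × 87.81 = 18.1.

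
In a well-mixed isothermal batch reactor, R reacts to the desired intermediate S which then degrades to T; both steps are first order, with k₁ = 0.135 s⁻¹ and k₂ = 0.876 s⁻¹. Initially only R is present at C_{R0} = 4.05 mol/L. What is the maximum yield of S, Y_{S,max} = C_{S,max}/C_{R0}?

0.110

For a first-order series the maximum intermediate yield is C_{S,max}/C_{R0} = (k₁/k₂)^[k₂/(k₂−k₁)].
= (0.135/0.876)^(0.876/(0.876−0.135)) = (0.1541)^(1.182) = 0.1096.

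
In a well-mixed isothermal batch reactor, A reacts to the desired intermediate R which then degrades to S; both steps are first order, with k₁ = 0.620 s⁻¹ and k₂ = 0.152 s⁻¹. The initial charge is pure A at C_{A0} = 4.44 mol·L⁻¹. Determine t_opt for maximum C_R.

For first-order series the maximum of C_R occurs at t_opt = ln(k₂/k₁)/(k₂−k₁).
= ln(0.152/0.620)/(0.152−0.620) = ln(0.2452)/-0.4680 = -1.406/-0.4680 = 3.00 s.

3.00 s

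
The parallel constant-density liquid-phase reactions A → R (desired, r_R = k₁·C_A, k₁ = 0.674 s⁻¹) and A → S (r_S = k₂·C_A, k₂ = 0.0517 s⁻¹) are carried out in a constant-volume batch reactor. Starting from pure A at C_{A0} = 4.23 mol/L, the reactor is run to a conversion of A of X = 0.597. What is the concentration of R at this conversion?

C_A = C_{A0}(1−X) = 1.705 mol/L.
Both paths are first order in A, so the instantaneous fraction to R is constant: dC_R/d(−C_A) = k₁/(k₁+k₂) = 0.9288.
C_R = 0.9288·(C_{A0}−C_A) = 0.9288×2.525 = 2.35 mol/L.

2.35 mol/L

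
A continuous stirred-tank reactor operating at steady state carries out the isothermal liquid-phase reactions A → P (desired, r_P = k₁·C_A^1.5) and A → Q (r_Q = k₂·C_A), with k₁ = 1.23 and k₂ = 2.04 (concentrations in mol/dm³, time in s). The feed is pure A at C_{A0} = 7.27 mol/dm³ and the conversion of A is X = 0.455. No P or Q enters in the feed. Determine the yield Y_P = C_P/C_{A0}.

Exit C_A = C_{A0}(1−X) = 7.27×0.545 = 3.962 mol/dm³.
In a CSTR the entire volume is at exit conditions, so r_P = 1.23×3.962^1.5 = 9.701 and r_Q = 2.04×3.962 = 8.083.
Fraction of consumed A going to P: r_P/(r_P+r_Q) = 0.5455.
C_P = 0.5455·C_{A0}·X = 0.5455×7.27×0.455 = 1.80 mol/dm³; Y_P = C_P/C_{A0} = 0.248.

0.248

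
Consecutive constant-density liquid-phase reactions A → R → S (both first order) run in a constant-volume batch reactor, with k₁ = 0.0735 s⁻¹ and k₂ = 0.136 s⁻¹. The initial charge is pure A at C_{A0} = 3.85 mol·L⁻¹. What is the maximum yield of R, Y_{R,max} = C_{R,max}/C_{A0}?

Evaluating C_R at t_opt = ln(k₂/k₁)/(k₂−k₁) gives C_{R,max}/C_{A0} = (k₁/k₂)^[k₂/(k₂−k₁)].
= (0.0735/0.136)^(0.136/(0.136−0.0735)) = (0.5404)^(2.176) = 0.2621.

0.262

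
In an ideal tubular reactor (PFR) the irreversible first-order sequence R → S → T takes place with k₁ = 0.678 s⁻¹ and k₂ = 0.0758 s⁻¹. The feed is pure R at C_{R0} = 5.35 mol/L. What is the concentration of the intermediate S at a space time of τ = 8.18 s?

Solving the coupled first-order balances gives C_S(τ) = [k₁/(k₂−k₁)]·C_{R0}·(e^(−k₁τ) − e^(−k₂τ)).
e^(−k₁τ) = e^(−0.678×8.18) = e^(−5.546) = 0.003903; e^(−k₂τ) = e^(−0.6200) = 0.5379.
C_S = 0.678×5.35/(0.0758−0.678) × (0.003903−0.5379) = (-6.023)×(-0.5340) = 3.217 mol/L.

3.22 mol/L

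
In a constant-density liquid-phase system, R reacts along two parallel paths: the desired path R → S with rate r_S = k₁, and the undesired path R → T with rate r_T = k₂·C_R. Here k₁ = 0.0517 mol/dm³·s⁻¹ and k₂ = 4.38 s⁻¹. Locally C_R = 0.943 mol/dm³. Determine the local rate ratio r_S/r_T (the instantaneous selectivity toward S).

0.0125

S_{S/T} = r_S/r_T = (k₁)/(k₂·C_R) = (k₁/k₂)·C_R⁻¹.
= (0.0517) / (4.38×0.9430) = 0.05170/4.130 = 0.0125.
The undesired path is higher order in R, so low C_R (CSTR or dilute feed) favours S.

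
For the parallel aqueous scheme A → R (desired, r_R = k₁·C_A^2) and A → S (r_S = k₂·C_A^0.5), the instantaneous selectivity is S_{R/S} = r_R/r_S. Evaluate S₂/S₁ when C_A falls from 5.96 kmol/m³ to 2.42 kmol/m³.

0.259

S_{R/S} = (k₁/k₂)·C_A^1.5, so S₂/S₁ = (C_{A,2}/C_{A,1})^1.5.
= (2.42/5.96)^1.5 = (0.4060)^1.5 = 0.259.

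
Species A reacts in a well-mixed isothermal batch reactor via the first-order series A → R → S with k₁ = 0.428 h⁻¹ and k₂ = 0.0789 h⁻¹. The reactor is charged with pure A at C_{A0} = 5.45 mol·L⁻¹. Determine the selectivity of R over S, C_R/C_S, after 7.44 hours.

1.93

For first-order series with pure A initially, C_R(t) = k₁C_{A0}/(k₂−k₁)·(e^(−k₁t) − e^(−k₂t)).
e^(−k₁t) = e^(−0.428×7.44) = e^(−3.184) = 0.04141; e^(−k₂t) = e^(−0.5870) = 0.5560.
C_R = 0.428×5.45/(0.0789−0.428) × (0.04141−0.5560) = (-6.682)×(-0.5146) = 3.438 mol·L⁻¹.
C_A = C_{A0}e^(−k₁t) = 0.2257 mol·L⁻¹, so C_S = C_{A0}−C_A−C_R = 1.786 mol·L⁻¹; C_R/C_S = 1.93.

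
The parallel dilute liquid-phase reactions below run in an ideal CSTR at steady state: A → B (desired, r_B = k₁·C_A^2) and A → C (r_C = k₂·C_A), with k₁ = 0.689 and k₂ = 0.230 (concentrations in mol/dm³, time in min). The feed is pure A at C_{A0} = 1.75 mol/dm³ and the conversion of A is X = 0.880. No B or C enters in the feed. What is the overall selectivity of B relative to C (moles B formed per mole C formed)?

Exit C_A = C_{A0}(1−X) = 1.75×0.120 = 0.2100 mol/dm³.
A CSTR operates uniformly at the exit composition, giving r_B = 0.03038 and r_C = 0.04830 (each k·C_A^n at C_A = 0.2100).
Overall selectivity = C_B/C_C = r_Bτ/(r_Cτ) = r_B/r_C = 0.629.

0.629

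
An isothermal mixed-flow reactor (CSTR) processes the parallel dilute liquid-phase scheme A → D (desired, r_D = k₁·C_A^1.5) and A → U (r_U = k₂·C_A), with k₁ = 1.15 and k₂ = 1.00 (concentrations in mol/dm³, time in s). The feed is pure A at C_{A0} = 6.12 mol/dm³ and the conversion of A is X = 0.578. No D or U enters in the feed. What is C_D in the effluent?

Exit C_A = C_{A0}(1−X) = 6.12×0.422 = 2.583 mol/dm³.
Rates in a CSTR are evaluated at the outlet concentration: r_D = 1.15×2.583^1.5 = 4.773, r_U = 1.00×2.583 = 2.583.
Fraction of consumed A going to D: r_D/(r_D+r_U) = 0.6489.
C_D = 0.6489·C_{A0}·X = 0.6489×6.12×0.578 = 2.30 mol/dm³.

2.30 mol/dm³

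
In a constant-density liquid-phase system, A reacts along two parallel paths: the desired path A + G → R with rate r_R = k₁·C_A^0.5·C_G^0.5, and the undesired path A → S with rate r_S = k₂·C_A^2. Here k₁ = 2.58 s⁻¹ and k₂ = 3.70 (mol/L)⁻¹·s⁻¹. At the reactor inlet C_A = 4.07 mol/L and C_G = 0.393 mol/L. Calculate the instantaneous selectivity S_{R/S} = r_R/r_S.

0.0532

S_{R/S} = r_R/r_S = (k₁·C_A^0.5·C_G^0.5)/(k₂·C_A^2) = (k₁/k₂)·C_A^-1.5·C_G^0.5.
= (2.58×4.070^0.5×0.3930^0.5) / (3.70×4.070^2) = 3.263/61.29 = 0.0532.
The undesired path is higher order in A, so low C_A (CSTR or dilute feed) favours R.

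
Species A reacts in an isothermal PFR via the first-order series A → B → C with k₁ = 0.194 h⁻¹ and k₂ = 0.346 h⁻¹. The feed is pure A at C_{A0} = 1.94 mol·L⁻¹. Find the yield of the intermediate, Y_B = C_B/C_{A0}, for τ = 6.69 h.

For first-order series with pure A initially, C_B(τ) = k₁C_{A0}/(k₂−k₁)·(e^(−k₁τ) − e^(−k₂τ)).
e^(−k₁τ) = e^(−0.194×6.69) = e^(−1.298) = 0.2731; e^(−k₂τ) = e^(−2.315) = 0.09879.
C_B = 0.194×1.94/(0.346−0.194) × (0.2731−0.09879) = 2.476×0.1743 = 0.4316 mol·L⁻¹.
Y_B = C_B/C_{A0} = 0.4316/1.94 = 0.222.

0.222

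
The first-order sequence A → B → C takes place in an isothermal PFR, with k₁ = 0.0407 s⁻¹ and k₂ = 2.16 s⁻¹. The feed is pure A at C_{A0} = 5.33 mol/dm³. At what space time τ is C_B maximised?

1.87 s

For first-order series the maximum of C_B occurs at τ_opt = ln(k₂/k₁)/(k₂−k₁).
= ln(2.16/0.0407)/(2.16−0.0407) = ln(53.07)/2.119 = 3.972/2.119 = 1.87 s.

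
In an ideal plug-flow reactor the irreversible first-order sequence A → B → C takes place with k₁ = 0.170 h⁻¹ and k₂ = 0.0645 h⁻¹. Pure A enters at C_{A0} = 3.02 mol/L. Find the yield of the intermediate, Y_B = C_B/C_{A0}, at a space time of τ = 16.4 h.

0.460

Solving the coupled first-order balances gives C_B(τ) = [k₁/(k₂−k₁)]·C_{A0}·(e^(−k₁τ) − e^(−k₂τ)).
e^(−k₁τ) = e^(−0.170×16.4) = e^(−2.788) = 0.06154; e^(−k₂τ) = e^(−1.058) = 0.3472.
C_B = 0.170×3.02/(0.0645−0.170) × (0.06154−0.3472) = (-4.866)×(-0.2857) = 1.390 mol/L.
Y_B = C_B/C_{A0} = 1.390/3.02 = 0.460.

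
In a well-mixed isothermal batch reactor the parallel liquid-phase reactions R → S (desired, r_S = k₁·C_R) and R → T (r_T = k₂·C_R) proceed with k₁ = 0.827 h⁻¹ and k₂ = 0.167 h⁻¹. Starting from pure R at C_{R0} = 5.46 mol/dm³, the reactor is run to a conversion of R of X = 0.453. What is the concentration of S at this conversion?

2.06 mol/dm³

C_R = C_{R0}(1−X) = 2.987 mol/dm³.
Both paths are first order in R, so the instantaneous fraction to S is constant: dC_S/d(−C_R) = k₁/(k₁+k₂) = 0.8320.
C_S = 0.8320·(C_{R0}−C_R) = 0.8320×2.473 = 2.06 mol/dm³.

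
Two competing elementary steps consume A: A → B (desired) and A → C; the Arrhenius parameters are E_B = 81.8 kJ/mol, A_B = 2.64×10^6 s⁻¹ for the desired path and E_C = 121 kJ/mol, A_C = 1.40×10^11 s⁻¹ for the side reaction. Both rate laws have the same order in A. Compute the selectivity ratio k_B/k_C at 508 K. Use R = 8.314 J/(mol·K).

0.202

k_B/k_C = (A_B/A_C)·exp[−(E_B−E_C)/(RT)] = (A_B/A_C)·exp[(E_C−E_B)/(RT)].
(E_C−E_B)/(RT) = (121−81.8)×10³/(8.314×508) = 39200/4224 = 9.281.
k_B/k_C = (2.64×10^6/1.40×10^11)·exp(9.281) = 1.886×10^-5 × 10736 = 0.202.
Since E_B < E_C, lowering the temperature improves selectivity toward B.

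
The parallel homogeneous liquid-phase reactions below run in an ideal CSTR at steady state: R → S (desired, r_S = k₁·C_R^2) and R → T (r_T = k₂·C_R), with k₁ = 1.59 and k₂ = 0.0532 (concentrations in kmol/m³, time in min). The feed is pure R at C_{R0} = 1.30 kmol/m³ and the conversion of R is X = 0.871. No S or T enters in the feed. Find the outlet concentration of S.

Exit C_R = C_{R0}(1−X) = 1.30×0.129 = 0.1677 kmol/m³.
A CSTR operates uniformly at the exit composition, giving r_S = 0.04472 and r_T = 0.008922 (each k·C_R^n at C_R = 0.1677).
Fraction of consumed R going to S: r_S/(r_S+r_T) = 0.8337.
C_S = 0.8337·C_{R0}·X = 0.8337×1.30×0.871 = 0.944 kmol/m³.

0.944 kmol/m³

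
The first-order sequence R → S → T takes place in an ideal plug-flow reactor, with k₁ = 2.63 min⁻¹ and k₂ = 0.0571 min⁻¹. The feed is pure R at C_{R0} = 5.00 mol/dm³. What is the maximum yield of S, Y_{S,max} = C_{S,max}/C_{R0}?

0.919

For a first-order series the maximum intermediate yield is C_{S,max}/C_{R0} = (k₁/k₂)^[k₂/(k₂−k₁)].
= (2.63/0.0571)^(0.0571/(0.0571−2.63)) = (46.06)^(-0.02219) = 0.9185.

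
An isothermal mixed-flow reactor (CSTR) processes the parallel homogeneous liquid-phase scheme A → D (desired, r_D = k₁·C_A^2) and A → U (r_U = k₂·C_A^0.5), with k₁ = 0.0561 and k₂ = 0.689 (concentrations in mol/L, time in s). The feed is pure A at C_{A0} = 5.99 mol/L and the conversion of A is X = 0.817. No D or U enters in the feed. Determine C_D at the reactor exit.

Exit C_A = C_{A0}(1−X) = 5.99×0.183 = 1.096 mol/L.
In a CSTR the entire volume is at exit conditions, so r_D = 0.0561×1.096^2 = 0.06741 and r_U = 0.689×1.096^0.5 = 0.7214.
Fraction of consumed A going to D: r_D/(r_D+r_U) = 0.08546.
C_D = 0.08546·C_{A0}·X = 0.08546×5.99×0.817 = 0.418 mol/L.

0.418 mol/L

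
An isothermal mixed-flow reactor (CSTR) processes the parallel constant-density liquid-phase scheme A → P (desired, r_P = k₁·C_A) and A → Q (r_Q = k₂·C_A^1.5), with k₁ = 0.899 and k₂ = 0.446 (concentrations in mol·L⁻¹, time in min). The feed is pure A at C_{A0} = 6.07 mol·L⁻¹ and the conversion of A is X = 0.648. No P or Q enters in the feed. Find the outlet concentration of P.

Exit C_A = C_{A0}(1−X) = 6.07×0.352 = 2.137 mol·L⁻¹.
Rates in a CSTR are evaluated at the outlet concentration: r_P = 0.899×2.137 = 1.921, r_Q = 0.446×2.137^1.5 = 1.393.
Fraction of consumed A going to P: r_P/(r_P+r_Q) = 0.5797.
C_P = 0.5797·C_{A0}·X = 0.5797×6.07×0.648 = 2.28 mol·L⁻¹.

2.28 mol·L⁻¹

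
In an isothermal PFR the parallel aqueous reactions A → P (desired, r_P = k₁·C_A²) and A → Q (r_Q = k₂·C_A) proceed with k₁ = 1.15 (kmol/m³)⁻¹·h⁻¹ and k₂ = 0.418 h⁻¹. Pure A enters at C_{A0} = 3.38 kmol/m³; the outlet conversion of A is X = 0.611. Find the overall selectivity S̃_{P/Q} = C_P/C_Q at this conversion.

C_A = C_{A0}(1−X) = 1.315 kmol/m³.
Along a PFR/batch, dC_Q/dC_A = −r_Q/(r_P+r_Q) = −k₂/(k₂+k₁·C_A).
Integrating from C_{A0} to C_A: C_Q = (0.418/1.15)·ln[(0.418+1.15·3.38)/(0.418+1.15·1.31)] = 0.3635·ln(4.305/1.930) = 0.2916 kmol/m³.
Then C_P = (C_{A0}−C_A) − C_Q = 2.065 − 0.2916 = 1.774 kmol/m³.
S̃_{P/Q} = C_P/C_Q = 1.774/0.2916 = 6.08.

6.08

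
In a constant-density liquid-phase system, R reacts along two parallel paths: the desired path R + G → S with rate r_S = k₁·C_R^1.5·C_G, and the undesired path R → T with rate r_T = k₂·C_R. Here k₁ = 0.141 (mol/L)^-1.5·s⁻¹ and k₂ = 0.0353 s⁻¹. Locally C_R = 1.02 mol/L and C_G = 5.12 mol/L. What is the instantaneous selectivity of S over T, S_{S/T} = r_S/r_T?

20.7

S_{S/T} = r_S/r_T = (k₁·C_R^1.5·C_G)/(k₂·C_R) = (k₁/k₂)·C_R^0.5·C_G.
= (0.141×1.020^1.5×5.120) / (0.0353×1.020) = 0.7437/0.03601 = 20.7.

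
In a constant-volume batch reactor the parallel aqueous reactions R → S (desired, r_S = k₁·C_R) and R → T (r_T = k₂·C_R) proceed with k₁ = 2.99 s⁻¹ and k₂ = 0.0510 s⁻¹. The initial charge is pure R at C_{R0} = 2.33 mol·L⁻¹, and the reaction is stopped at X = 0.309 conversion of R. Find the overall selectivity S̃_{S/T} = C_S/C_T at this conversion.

58.6

C_R = C_{R0}(1−X) = 1.610 mol·L⁻¹.
Both paths are first order in R, so the instantaneous fraction to S is constant: dC_S/d(−C_R) = k₁/(k₁+k₂) = 0.9832.
C_S = 0.9832·(C_{R0}−C_R) = 0.9832×0.7200 = 0.708 mol·L⁻¹.
C_T = (C_{R0}−C_R)−C_S = 0.01207 mol·L⁻¹; S̃_{S/T} = 0.7079/0.01207 = 58.6.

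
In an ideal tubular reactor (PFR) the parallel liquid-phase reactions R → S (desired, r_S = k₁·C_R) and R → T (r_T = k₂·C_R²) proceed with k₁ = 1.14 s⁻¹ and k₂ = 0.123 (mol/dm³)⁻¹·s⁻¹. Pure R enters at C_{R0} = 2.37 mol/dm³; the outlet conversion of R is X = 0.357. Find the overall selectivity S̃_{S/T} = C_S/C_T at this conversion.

C_R = C_{R0}(1−X) = 1.524 mol/dm³.
Along a PFR/batch, dC_S/dC_R = −r_S/(r_S+r_T) = −k₁/(k₁+k₂·C_R).
Integrating from C_{R0} to C_R: C_S = (1.14/0.123)·ln[(1.14+0.123·2.37)/(1.14+0.123·1.52)] = 9.268·ln(1.432/1.327) = 0.6995 mol/dm³.
C_T = (C_{R0}−C_R)−C_S = 0.1465 mol/dm³; S̃_{S/T} = 0.6995/0.1465 = 4.77.

4.77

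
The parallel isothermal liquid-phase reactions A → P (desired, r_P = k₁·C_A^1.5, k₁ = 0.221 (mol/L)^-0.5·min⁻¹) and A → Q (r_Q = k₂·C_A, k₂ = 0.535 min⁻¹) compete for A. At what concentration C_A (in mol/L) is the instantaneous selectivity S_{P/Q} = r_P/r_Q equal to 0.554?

S_{P/Q} = (k₁/k₂)·C_A^0.5 ⇒ C_A = (S·k₂/k₁)^(2).
= (0.554×0.535/0.221)^(2) = (1.341)^(2) = 1.80 mol/L.

1.80 mol/L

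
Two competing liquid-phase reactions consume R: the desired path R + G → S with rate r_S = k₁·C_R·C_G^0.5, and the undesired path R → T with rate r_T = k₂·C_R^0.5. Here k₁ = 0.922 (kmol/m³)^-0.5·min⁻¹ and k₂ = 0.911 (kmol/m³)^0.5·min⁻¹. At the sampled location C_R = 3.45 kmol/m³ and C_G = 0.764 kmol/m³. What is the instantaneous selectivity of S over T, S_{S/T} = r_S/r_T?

1.64

S_{S/T} = r_S/r_T = (k₁·C_R·C_G^0.5)/(k₂·C_R^0.5) = (k₁/k₂)·C_R^0.5·C_G^0.5.
= (0.922×3.450×0.7640^0.5) / (0.911×3.450^0.5) = 2.780/1.692 = 1.64.
Since the desired path is higher order in R, keeping C_R high (PFR or concentrated feed) favours S.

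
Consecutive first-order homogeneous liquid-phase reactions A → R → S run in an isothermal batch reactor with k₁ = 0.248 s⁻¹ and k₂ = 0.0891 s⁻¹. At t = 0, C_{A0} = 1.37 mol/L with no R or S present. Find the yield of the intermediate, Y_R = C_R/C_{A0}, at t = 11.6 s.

0.467

Solving the coupled first-order balances gives C_R(t) = [k₁/(k₂−k₁)]·C_{A0}·(e^(−k₁t) − e^(−k₂t)).
e^(−k₁t) = e^(−0.248×11.6) = e^(−2.877) = 0.05631; e^(−k₂t) = e^(−1.034) = 0.3557.
C_R = 0.248×1.37/(0.0891−0.248) × (0.05631−0.3557) = (-2.138)×(-0.2994) = 0.6402 mol/L.
Y_R = C_R/C_{A0} = 0.6402/1.37 = 0.467.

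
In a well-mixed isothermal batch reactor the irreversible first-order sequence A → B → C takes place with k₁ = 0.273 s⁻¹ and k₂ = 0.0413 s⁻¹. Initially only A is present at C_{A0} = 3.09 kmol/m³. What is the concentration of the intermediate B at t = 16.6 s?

1.80 kmol/m³

For first-order series with pure A initially, C_B(t) = k₁C_{A0}/(k₂−k₁)·(e^(−k₁t) − e^(−k₂t)).
e^(−k₁t) = e^(−0.273×16.6) = e^(−4.532) = 0.01076; e^(−k₂t) = e^(−0.6856) = 0.5038.
C_B = 0.273×3.09/(0.0413−0.273) × (0.01076−0.5038) = (-3.641)×(-0.4930) = 1.795 kmol/m³.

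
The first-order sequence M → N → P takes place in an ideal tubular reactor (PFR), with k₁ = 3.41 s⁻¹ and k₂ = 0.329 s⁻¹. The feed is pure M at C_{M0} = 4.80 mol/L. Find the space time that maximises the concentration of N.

The intermediate peaks when r₁ = r₂, i.e. k₁e^(−k₁τ) = k₂e^(−k₂τ), giving τ_opt = ln(k₂/k₁)/(k₂−k₁).
= ln(0.329/3.41)/(0.329−3.41) = ln(0.09648)/-3.081 = -2.338/-3.081 = 0.759 s.

0.759 s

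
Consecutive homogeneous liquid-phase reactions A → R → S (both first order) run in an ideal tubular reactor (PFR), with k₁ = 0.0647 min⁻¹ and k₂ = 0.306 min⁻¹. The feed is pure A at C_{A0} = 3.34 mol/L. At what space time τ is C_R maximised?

The intermediate peaks when r₁ = r₂, i.e. k₁e^(−k₁τ) = k₂e^(−k₂τ), giving τ_opt = ln(k₂/k₁)/(k₂−k₁).
= ln(0.306/0.0647)/(0.306−0.0647) = ln(4.730)/0.2413 = 1.554/0.2413 = 6.44 min.

6.44 min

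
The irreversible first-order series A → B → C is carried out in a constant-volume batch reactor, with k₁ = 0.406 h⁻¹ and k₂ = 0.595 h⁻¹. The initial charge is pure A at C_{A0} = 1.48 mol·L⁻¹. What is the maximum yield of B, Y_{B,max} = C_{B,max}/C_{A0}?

At the optimum, C_{B,max}/C_{A0} = (k₁/k₂)^[k₂/(k₂−k₁)].
= (0.406/0.595)^(0.595/(0.595−0.406)) = (0.6824)^(3.148) = 0.3002.

0.300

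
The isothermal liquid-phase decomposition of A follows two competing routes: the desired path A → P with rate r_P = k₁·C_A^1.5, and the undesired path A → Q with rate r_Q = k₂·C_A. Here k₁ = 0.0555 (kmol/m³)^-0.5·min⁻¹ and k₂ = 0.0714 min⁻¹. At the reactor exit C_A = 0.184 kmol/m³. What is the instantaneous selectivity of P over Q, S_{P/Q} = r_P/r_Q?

S_{P/Q} = r_P/r_Q = (k₁·C_A^1.5)/(k₂·C_A) = (k₁/k₂)·C_A^0.5.
= (0.0555×0.1840^1.5) / (0.0714×0.1840) = 0.004380/0.01314 = 0.333.

0.333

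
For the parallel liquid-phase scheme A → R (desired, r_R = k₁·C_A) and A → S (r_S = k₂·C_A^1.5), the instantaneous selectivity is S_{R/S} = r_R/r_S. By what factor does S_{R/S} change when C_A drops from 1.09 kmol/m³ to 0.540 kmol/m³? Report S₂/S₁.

1.42

S_{R/S} = (k₁/k₂)·C_A^-0.5, so S₂/S₁ = (C_{A,2}/C_{A,1})^-0.5.
= (0.540/1.09)^(-0.5) = (0.4954)^(-0.5) = 1.42.
Selectivity toward R rises as C_A falls — low-concentration operation is favoured.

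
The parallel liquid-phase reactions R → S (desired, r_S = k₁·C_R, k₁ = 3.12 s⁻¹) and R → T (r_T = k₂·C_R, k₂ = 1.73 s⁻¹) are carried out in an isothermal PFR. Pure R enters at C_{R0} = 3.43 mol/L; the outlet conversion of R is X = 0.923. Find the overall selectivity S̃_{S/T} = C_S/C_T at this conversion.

C_R = C_{R0}(1−X) = 0.2641 mol/L.
Both paths are first order in R, so the instantaneous fraction to S is constant: dC_S/d(−C_R) = k₁/(k₁+k₂) = 0.6433.
C_S = 0.6433·(C_{R0}−C_R) = 0.6433×3.166 = 2.04 mol/L.
C_T = (C_{R0}−C_R)−C_S = 1.129 mol/L; S̃_{S/T} = 2.037/1.129 = 1.80.

1.80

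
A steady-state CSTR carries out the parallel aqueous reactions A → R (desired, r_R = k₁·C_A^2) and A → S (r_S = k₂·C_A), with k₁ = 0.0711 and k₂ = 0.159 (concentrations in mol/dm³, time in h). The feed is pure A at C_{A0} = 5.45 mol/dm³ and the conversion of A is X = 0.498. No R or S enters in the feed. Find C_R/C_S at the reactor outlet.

Exit C_A = C_{A0}(1−X) = 5.45×0.502 = 2.736 mol/dm³.
A CSTR operates uniformly at the exit composition, giving r_R = 0.5322 and r_S = 0.4350 (each k·C_A^n at C_A = 2.736).
Overall selectivity = C_R/C_S = r_Rτ/(r_Sτ) = r_R/r_S = 1.22.

1.22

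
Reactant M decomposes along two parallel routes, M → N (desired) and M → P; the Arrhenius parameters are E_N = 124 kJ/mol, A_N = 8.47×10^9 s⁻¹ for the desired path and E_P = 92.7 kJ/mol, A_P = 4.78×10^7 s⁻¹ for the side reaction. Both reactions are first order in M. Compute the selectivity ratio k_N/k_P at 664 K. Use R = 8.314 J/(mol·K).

With equal orders, S_{N/P} = k_N/k_P = (A_N/A_P)·exp[(E_P−E_N)/(RT)].
(E_P−E_N)/(RT) = (92.7−124)×10³/(8.314×664) = -31300/5520 = -5.670.
k_N/k_P = (8.47×10^9/4.78×10^7)·exp(-5.670) = 177.2 × 0.003449 = 0.611.
Since E_N > E_P, raising the temperature improves selectivity toward N.

0.611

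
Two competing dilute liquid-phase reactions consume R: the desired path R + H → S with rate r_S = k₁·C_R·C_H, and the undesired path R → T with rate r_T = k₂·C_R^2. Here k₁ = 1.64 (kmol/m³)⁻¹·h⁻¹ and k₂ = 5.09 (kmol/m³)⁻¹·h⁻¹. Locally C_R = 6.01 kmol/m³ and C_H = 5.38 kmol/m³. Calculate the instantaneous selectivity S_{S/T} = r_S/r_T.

S_{S/T} = r_S/r_T = (k₁·C_R·C_H)/(k₂·C_R^2) = (k₁/k₂)·C_R⁻¹·C_H.
= (1.64×6.010×5.380) / (5.09×6.010^2) = 53.03/183.9 = 0.288.

0.288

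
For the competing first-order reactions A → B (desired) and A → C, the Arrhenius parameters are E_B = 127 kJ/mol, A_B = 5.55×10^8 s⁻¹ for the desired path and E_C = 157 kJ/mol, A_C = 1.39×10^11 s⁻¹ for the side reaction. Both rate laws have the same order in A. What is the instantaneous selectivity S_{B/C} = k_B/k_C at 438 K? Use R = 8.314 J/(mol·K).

k_B/k_C = (A_B/A_C)·exp[−(E_B−E_C)/(RT)] = (A_B/A_C)·exp[(E_C−E_B)/(RT)].
(E_C−E_B)/(RT) = (157−127)×10³/(8.314×438) = 30000/3642 = 8.238.
k_B/k_C = (5.55×10^8/1.39×10^11)·exp(8.238) = 0.003993 × 3783 = 15.1.
Since E_B < E_C, lowering the temperature improves selectivity toward B.

15.1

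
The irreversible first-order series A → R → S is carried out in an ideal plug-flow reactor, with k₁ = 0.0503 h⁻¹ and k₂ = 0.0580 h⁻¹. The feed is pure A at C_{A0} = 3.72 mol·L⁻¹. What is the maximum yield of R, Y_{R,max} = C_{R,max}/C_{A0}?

At the optimum, C_{R,max}/C_{A0} = (k₁/k₂)^[k₂/(k₂−k₁)].
= (0.0503/0.0580)^(0.0580/(0.0580−0.0503)) = (0.8672)^(7.532) = 0.3420.

0.342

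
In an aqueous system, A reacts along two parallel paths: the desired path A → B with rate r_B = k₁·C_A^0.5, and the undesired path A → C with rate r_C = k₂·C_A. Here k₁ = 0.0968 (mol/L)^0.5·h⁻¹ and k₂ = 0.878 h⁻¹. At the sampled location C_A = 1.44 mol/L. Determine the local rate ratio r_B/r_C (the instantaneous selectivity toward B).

0.0919

S_{B/C} = r_B/r_C = (k₁·C_A^0.5)/(k₂·C_A) = (k₁/k₂)·C_A^-0.5.
= (0.0968×1.440^0.5) / (0.878×1.440) = 0.1162/1.264 = 0.0919.
The undesired path is higher order in A, so low C_A (CSTR or dilute feed) favours B.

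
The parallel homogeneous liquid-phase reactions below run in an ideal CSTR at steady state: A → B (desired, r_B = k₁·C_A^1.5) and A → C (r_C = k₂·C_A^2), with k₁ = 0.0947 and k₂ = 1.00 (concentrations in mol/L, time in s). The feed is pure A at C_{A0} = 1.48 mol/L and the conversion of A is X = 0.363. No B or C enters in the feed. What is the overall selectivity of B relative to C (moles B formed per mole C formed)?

Exit C_A = C_{A0}(1−X) = 1.48×0.637 = 0.9428 mol/L.
In a CSTR the entire volume is at exit conditions, so r_B = 0.0947×0.9428^1.5 = 0.08669 and r_C = 1.00×0.9428^2 = 0.8888.
Overall selectivity = C_B/C_C = r_Bτ/(r_Cτ) = r_B/r_C = 0.0975.

0.0975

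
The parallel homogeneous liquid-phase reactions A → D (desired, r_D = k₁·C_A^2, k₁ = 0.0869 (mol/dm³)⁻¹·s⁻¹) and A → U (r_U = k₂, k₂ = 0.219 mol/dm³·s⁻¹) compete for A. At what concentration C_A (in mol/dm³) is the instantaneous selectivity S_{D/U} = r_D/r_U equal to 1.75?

2.10 mol/dm³

S_{D/U} = (k₁/k₂)·C_A^2 ⇒ C_A = (S·k₂/k₁)^(0.5).
= (1.75×0.219/0.0869)^(0.5) = (4.410)^(0.5) = 2.10 mol/dm³.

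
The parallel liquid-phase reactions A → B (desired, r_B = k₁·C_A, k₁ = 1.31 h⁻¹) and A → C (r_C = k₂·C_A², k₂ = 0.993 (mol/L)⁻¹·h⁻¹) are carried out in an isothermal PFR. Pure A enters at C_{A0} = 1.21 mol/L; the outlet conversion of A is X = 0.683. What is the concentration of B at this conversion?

0.522 mol/L

C_A = C_{A0}(1−X) = 0.3836 mol/L.
Along a PFR/batch, dC_B/dC_A = −r_B/(r_B+r_C) = −k₁/(k₁+k₂·C_A).
Integrating from C_{A0} to C_A: C_B = (1.31/0.993)·ln[(1.31+0.993·1.21)/(1.31+0.993·0.384)] = 1.319·ln(2.512/1.691) = 0.5219 mol/L.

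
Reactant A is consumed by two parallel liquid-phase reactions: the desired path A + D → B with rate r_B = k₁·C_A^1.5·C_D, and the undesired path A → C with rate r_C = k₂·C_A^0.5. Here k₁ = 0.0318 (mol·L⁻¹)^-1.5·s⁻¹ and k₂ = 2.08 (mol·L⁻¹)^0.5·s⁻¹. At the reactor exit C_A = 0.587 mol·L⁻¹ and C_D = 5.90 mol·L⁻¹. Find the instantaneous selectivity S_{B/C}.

0.0529

S_{B/C} = r_B/r_C = (k₁·C_A^1.5·C_D)/(k₂·C_A^0.5) = (k₁/k₂)·C_A·C_D.
= (0.0318×0.5870^1.5×5.900) / (2.08×0.5870^0.5) = 0.08438/1.594 = 0.0529.
Since the desired path is higher order in A, keeping C_A high (PFR or concentrated feed) favours B.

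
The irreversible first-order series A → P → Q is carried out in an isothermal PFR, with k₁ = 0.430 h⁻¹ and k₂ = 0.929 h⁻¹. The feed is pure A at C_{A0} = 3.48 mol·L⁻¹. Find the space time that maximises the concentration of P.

The intermediate peaks when r₁ = r₂, i.e. k₁e^(−k₁τ) = k₂e^(−k₂τ), giving τ_opt = ln(k₂/k₁)/(k₂−k₁).
= ln(0.929/0.430)/(0.929−0.430) = ln(2.160)/0.4990 = 0.7703/0.4990 = 1.54 h.

1.54 h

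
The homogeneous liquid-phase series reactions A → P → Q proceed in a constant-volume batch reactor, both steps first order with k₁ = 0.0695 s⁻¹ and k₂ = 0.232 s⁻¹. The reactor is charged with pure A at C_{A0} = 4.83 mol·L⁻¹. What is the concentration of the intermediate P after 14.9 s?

0.668 mol·L⁻¹

Solving the coupled first-order balances gives C_P(t) = [k₁/(k₂−k₁)]·C_{A0}·(e^(−k₁t) − e^(−k₂t)).
e^(−k₁t) = e^(−0.0695×14.9) = e^(−1.036) = 0.3550; e^(−k₂t) = e^(−3.457) = 0.03153.
C_P = 0.0695×4.83/(0.232−0.0695) × (0.3550−0.03153) = 2.066×0.3235 = 0.6683 mol·L⁻¹.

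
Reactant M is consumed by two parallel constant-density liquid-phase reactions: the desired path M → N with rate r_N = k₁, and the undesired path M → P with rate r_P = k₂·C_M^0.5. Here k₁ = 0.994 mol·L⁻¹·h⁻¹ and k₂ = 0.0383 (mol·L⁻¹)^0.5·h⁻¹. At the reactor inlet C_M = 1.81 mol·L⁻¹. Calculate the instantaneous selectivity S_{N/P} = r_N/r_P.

S_{N/P} = r_N/r_P = (k₁)/(k₂·C_M^0.5) = (k₁/k₂)·C_M^-0.5.
= (0.994) / (0.0383×1.810^0.5) = 0.9940/0.05153 = 19.3.
The undesired path is higher order in M, so low C_M (CSTR or dilute feed) favours N.

19.3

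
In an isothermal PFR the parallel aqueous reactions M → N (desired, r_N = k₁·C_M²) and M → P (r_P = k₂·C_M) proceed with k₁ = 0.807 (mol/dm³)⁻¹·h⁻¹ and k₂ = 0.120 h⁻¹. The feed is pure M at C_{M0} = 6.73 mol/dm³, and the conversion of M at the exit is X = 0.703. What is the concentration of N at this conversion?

C_M = C_{M0}(1−X) = 1.999 mol/dm³.
Along a PFR/batch, dC_P/dC_M = −r_P/(r_N+r_P) = −k₂/(k₂+k₁·C_M).
Integrating from C_{M0} to C_M: C_P = (0.120/0.807)·ln[(0.120+0.807·6.73)/(0.120+0.807·2.00)] = 0.1487·ln(5.551/1.733) = 0.1731 mol/dm³.
Then C_N = (C_{M0}−C_M) − C_P = 4.731 − 0.1731 = 4.558 mol/dm³.

4.56 mol/dm³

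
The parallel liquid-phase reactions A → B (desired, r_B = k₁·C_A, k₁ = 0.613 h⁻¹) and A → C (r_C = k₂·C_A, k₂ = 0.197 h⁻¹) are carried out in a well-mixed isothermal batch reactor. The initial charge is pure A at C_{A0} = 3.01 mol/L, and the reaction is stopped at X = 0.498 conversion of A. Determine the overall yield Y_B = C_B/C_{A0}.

C_A = C_{A0}(1−X) = 1.511 mol/L.
Both paths are first order in A, so the instantaneous fraction to B is constant: dC_B/d(−C_A) = k₁/(k₁+k₂) = 0.7568.
C_B = 0.7568·(C_{A0}−C_A) = 0.7568×1.499 = 1.13 mol/L.
Y_B = C_B/C_{A0} = 1.134/3.01 = 0.377.

0.377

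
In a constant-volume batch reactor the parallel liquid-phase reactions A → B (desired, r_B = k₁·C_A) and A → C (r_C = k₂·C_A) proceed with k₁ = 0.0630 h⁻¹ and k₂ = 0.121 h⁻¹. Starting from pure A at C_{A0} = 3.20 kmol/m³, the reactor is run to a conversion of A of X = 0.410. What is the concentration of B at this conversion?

0.449 kmol/m³

C_A = C_{A0}(1−X) = 1.888 kmol/m³.
Both paths are first order in A, so the instantaneous fraction to B is constant: dC_B/d(−C_A) = k₁/(k₁+k₂) = 0.3424.
C_B = 0.3424·(C_{A0}−C_A) = 0.3424×1.312 = 0.449 kmol/m³.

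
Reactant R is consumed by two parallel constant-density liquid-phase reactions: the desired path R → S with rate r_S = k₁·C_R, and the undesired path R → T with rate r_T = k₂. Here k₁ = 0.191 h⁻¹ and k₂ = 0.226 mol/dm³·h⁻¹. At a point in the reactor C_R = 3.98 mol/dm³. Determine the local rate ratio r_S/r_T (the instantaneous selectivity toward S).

3.36

S_{S/T} = r_S/r_T = (k₁·C_R)/(k₂) = (k₁/k₂)·C_R.
= (0.191×3.980) / (0.226) = 0.7602/0.2260 = 3.36.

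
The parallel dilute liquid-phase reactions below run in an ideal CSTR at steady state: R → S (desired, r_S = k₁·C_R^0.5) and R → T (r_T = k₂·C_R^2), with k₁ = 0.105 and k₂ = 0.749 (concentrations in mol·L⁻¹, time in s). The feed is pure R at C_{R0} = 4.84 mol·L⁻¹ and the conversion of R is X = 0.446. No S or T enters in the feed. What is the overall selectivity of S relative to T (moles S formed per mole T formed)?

Exit C_R = C_{R0}(1−X) = 4.84×0.554 = 2.681 mol·L⁻¹.
A CSTR operates uniformly at the exit composition, giving r_S = 0.1719 and r_T = 5.385 (each k·C_R^n at C_R = 2.681).
Overall selectivity = C_S/C_T = r_Sτ/(r_Tτ) = r_S/r_T = 0.0319.

0.0319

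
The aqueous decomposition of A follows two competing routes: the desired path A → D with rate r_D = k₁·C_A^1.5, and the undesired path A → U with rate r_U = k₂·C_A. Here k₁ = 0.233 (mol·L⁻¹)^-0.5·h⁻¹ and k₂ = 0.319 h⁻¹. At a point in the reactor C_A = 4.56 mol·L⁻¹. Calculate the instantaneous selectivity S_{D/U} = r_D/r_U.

1.56

S_{D/U} = r_D/r_U = (k₁·C_A^1.5)/(k₂·C_A) = (k₁/k₂)·C_A^0.5.
= (0.233×4.560^1.5) / (0.319×4.560) = 2.269/1.455 = 1.56.
Since the desired path is higher order in A, keeping C_A high (PFR or concentrated feed) favours D.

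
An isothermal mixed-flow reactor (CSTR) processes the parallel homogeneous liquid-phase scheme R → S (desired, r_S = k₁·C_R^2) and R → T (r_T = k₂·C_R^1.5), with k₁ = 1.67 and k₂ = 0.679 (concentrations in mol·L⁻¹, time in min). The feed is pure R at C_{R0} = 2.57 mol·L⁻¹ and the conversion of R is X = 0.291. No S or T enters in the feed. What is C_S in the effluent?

0.575 mol·L⁻¹

Exit C_R = C_{R0}(1−X) = 2.57×0.709 = 1.822 mol·L⁻¹.
In a CSTR the entire volume is at exit conditions, so r_S = 1.67×1.822^2 = 5.545 and r_T = 0.679×1.822^1.5 = 1.670.
Fraction of consumed R going to S: r_S/(r_S+r_T) = 0.7685.
C_S = 0.7685·C_{R0}·X = 0.7685×2.57×0.291 = 0.575 mol·L⁻¹.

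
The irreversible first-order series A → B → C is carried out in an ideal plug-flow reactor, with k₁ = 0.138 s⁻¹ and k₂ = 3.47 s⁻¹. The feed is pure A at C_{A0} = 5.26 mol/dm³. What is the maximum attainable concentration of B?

For a first-order series the maximum intermediate yield is C_{B,max}/C_{A0} = (k₁/k₂)^[k₂/(k₂−k₁)].
= (0.138/3.47)^(3.47/(3.47−0.138)) = (0.03977)^(1.041) = 0.03480.
C_{B,max} = 0.03480×5.26 = 0.183 mol/dm³.

0.183 mol/dm³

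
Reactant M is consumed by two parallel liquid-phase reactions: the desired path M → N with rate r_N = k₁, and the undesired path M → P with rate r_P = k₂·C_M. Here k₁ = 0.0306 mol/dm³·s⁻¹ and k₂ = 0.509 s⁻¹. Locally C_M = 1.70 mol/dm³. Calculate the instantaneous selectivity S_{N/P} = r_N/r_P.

S_{N/P} = r_N/r_P = (k₁)/(k₂·C_M) = (k₁/k₂)·C_M⁻¹.
= (0.0306) / (0.509×1.700) = 0.03060/0.8653 = 0.0354.
The undesired path is higher order in M, so low C_M (CSTR or dilute feed) favours N.

0.0354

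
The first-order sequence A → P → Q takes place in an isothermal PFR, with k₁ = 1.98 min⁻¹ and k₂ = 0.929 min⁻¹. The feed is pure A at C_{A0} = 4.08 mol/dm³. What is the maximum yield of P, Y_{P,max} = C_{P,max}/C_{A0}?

At the optimum, C_{P,max}/C_{A0} = (k₁/k₂)^[k₂/(k₂−k₁)].
= (1.98/0.929)^(0.929/(0.929−1.98)) = (2.131)^(-0.8839) = 0.5123.

0.512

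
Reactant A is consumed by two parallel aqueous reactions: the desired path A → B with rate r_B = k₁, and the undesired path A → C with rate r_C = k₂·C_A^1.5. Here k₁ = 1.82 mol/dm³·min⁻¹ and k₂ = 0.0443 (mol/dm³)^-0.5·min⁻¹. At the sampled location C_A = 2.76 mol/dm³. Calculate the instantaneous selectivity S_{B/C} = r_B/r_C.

S_{B/C} = r_B/r_C = (k₁)/(k₂·C_A^1.5) = (k₁/k₂)·C_A^-1.5.
= (1.82) / (0.0443×2.760^1.5) = 1.820/0.2031 = 8.96.

8.96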